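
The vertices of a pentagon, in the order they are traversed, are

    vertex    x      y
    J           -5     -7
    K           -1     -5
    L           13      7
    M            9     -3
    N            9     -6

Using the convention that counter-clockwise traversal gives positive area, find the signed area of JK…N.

Apply the surveyor's formula: 2A = Σ (x_i·y_{i+1} − x_{i+1}·y_i), indices taken mod 5.
Cross-terms: 18, 58, -102, -27, -93  ⇒  Σ = -146
Signed area = Σ/2 = -73 (negative ⇒ clockwise traversal).

-73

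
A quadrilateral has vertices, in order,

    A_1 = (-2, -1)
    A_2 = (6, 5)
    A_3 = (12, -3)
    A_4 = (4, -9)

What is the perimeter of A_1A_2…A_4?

40

|A_1A_2| = √((8)² + (6)²) = √100 = 10
|A_2A_3| = √((6)² + (-8)²) = √100 = 10
|A_3A_4| = √((-8)² + (-6)²) = √100 = 10
|A_4A_1| = √((-6)² + (8)²) = √100 = 10
Perimeter = 10 + 10 + 10 + 10 = 40.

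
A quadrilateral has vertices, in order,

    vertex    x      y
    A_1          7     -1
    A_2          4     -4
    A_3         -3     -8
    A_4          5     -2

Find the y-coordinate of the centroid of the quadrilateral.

-161/39

Apply the shoelace formula. First the cross-terms c_i = x_i·y_{i+1} − x_{i+1}·y_i:
  -24, -44, 46, 9  ⇒  2A = -13, A = -6.5.
Then Σ (y_i + y_{i+1})·c_i = 161, so ȳ = 161 / (6·(-6.5)) = -161/39.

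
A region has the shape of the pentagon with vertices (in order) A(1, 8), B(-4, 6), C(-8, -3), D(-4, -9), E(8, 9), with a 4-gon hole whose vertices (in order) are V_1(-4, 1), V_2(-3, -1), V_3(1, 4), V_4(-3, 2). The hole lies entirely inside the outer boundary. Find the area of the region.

Outer boundary:
Apply the shoelace (surveyor's) formula: 2A = Σ (x_i·y_{i+1} − x_{i+1}·y_i), indices taken mod 5.
Σ = (38) + (60) + (60) + (36) + (55) = 249
Area = |Σ|/2 = 124.5.
Hole:
Apply the shoelace formula: 2A = Σ (x_i·y_{i+1} − x_{i+1}·y_i), indices taken mod 4.
V_1→V_2: (-4)(-1) − (-3)(1) = 7
V_2→V_3: (-3)(4) − (1)(-1) = -11
V_3→V_4: (1)(2) − (-3)(4) = 14
V_4→V_1: (-3)(1) − (-4)(2) = 5
Σ = 15
Area = |Σ|/2 = 7.5.
Net area = 124.5 − 7.5 = 117.

117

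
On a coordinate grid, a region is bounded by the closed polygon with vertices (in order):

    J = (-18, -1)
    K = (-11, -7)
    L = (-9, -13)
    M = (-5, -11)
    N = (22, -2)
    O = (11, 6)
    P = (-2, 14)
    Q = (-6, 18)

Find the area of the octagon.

589.5

Σ = (115) + (80) + (34) + (252) + (154) + (166) + (48) + (330) = 1179
Area = |Σ|/2 = 589.5.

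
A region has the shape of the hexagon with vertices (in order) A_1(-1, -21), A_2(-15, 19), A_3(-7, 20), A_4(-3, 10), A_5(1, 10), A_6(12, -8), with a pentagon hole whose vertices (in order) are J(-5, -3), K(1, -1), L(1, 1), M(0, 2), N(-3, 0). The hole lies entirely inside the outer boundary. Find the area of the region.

Outer boundary:
Apply Gauss's area formula: 2A = Σ (x_i·y_{i+1} − x_{i+1}·y_i), indices taken mod 6.
Σ = (-334) + (-167) + (-10) + (-40) + (-128) + (-260) = -939
Area = |Σ|/2 = 469.5.
Hole:
Apply Gauss's area formula: 2A = Σ (x_i·y_{i+1} − x_{i+1}·y_i), indices taken mod 5.
J→K: (-5)(-1) − (1)(-3) = 8
K→L: (1)(1) − (1)(-1) = 2
L→M: (1)(2) − (0)(1) = 2
M→N: (0)(0) − (-3)(2) = 6
N→J: (-3)(-3) − (-5)(0) = 9
Σ = 27
Area = |Σ|/2 = 13.5.
Net area = 469.5 − 13.5 = 456.

456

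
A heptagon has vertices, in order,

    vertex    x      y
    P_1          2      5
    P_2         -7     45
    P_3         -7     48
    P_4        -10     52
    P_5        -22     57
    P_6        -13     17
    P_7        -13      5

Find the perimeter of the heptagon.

|P_1P_2| = √((-9)² + (40)²) = √1681 = 41
|P_2P_3| = √((0)² + (3)²) = √9 = 3
|P_3P_4| = √((-3)² + (4)²) = √25 = 5
|P_4P_5| = √((-12)² + (5)²) = √169 = 13
|P_5P_6| = √((9)² + (-40)²) = √1681 = 41
|P_6P_7| = √((0)² + (-12)²) = √144 = 12
|P_7P_1| = √((15)² + (0)²) = √225 = 15
Perimeter = 41 + 3 + 5 + 13 + 41 + 12 + 15 = 130.

130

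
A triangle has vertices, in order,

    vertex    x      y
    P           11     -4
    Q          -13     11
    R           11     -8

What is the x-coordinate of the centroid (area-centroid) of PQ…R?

Apply the surveyor's formula. First the cross-terms c_i = x_i·y_{i+1} − x_{i+1}·y_i:
  69, -17, 44  ⇒  2A = 96, A = 48.
Then Σ (x_i + x_{i+1})·c_i = 864, so x̄ = 864 / (6·48) = 3.

3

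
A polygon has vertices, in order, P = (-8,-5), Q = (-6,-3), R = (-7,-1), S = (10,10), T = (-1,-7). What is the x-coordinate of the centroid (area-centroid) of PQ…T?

-0.03125

Apply the surveyor's formula. First the cross-terms c_i = x_i·y_{i+1} − x_{i+1}·y_i:
  -6, -15, -60, -60, -51  ⇒  2A = -192, A = -96.
Then Σ (x_i + x_{i+1})·c_i = 18, so x̄ = 18 / (6·(-96)) = -0.03125.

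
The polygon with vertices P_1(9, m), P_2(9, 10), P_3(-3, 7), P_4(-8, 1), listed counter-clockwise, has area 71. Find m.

5

Write out the shoelace sum; only the two edges meeting at P_1 involve m:
2·Area = [((-8)·m − 9·1) + (9·10 − 9·m)] + 146
       = -17·m + 227 = 142
⇒ m = 5.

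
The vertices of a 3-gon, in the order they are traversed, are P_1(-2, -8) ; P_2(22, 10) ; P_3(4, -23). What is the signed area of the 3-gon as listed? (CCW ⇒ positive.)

-234

Cross-terms: 156, -546, -78  ⇒  Σ = -468
Signed area = Σ/2 = -234 (negative ⇒ clockwise traversal).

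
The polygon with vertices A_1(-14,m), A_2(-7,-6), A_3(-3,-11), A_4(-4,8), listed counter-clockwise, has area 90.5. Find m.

-2

The doubled signed area Σ (x_i y_{i+1} − x_{i+1} y_i) is linear in m.
With m=0 it equals 187; the coefficient of m is 3 (from the two edges through A_1).
So 3·m + 187 = 2·90.5 = 181 ⇒ m = -2.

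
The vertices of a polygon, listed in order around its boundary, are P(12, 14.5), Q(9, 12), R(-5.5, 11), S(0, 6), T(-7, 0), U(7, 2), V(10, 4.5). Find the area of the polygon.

138

Σ = (13.5) + (165) + (-33) + (42) + (-14) + (11.5) + (91) = 276
Area = |Σ|/2 = 138.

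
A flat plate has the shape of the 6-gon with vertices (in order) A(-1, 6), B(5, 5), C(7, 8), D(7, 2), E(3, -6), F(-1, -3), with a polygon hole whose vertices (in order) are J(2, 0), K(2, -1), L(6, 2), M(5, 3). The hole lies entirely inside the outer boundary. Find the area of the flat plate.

67

Outer boundary:
Cross-terms: -35, 5, -42, -48, -15, -9  ⇒  Σ = -144
Area = |Σ|/2 = 72.
Hole:
Apply Gauss's area formula: 2A = Σ (x_i·y_{i+1} − x_{i+1}·y_i), indices taken mod 4.
Σ = (-2) + (10) + (8) + (-6) = 10
Area = |Σ|/2 = 5.
Net area = 72 − 5 = 67.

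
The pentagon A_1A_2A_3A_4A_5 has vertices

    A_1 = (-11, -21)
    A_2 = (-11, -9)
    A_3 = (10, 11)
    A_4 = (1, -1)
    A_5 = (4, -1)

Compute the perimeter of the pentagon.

84

|A_1A_2| = √((0)² + (12)²) = √144 = 12
|A_2A_3| = √((21)² + (20)²) = √841 = 29
|A_3A_4| = √((-9)² + (-12)²) = √225 = 15
|A_4A_5| = √((3)² + (0)²) = √9 = 3
|A_5A_1| = √((-15)² + (-20)²) = √625 = 25
Perimeter = 12 + 29 + 15 + 3 + 25 = 84.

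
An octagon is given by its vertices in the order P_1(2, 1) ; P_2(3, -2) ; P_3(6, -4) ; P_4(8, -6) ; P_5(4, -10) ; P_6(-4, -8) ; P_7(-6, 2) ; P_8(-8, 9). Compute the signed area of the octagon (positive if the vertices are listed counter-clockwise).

Apply the shoelace (surveyor's) formula: 2A = Σ (x_i·y_{i+1} − x_{i+1}·y_i), indices taken mod 8.
Σ = (-7) + (0) + (-4) + (-56) + (-72) + (-56) + (-38) + (-26) = -259
Signed area = Σ/2 = -129.5 (negative ⇒ clockwise traversal).

-129.5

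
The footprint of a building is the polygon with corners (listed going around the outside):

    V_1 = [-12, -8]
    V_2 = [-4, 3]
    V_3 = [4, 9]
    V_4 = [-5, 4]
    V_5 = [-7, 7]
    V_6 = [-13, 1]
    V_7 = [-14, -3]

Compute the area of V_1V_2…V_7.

Apply the shoelace formula: 2A = Σ (x_i·y_{i+1} − x_{i+1}·y_i), indices taken mod 7.
V_1→V_2: (-12)(3) − (-4)(-8) = -68
V_2→V_3: (-4)(9) − (4)(3) = -48
V_3→V_4: (4)(4) − (-5)(9) = 61
V_4→V_5: (-5)(7) − (-7)(4) = -7
V_5→V_6: (-7)(1) − (-13)(7) = 84
V_6→V_7: (-13)(-3) − (-14)(1) = 53
V_7→V_1: (-14)(-8) − (-12)(-3) = 76
Σ = 151
Area = |Σ|/2 = 75.5.

75.5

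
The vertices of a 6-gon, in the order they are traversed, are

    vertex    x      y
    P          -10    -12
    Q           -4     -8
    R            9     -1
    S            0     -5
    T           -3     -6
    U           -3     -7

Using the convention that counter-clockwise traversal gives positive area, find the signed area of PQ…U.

Cross-terms: 32, 76, -45, -15, 3, -34  ⇒  Σ = 17
Signed area = Σ/2 = 8.5 (positive ⇒ counter-clockwise traversal).

8.5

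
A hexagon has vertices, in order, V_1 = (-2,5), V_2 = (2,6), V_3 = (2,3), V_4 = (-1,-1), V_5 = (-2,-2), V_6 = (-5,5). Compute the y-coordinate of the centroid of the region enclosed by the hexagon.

84/31

Apply Gauss's area formula. First the cross-terms c_i = x_i·y_{i+1} − x_{i+1}·y_i:
  -22, -6, 1, 0, -20, -15  ⇒  2A = -62, A = -31.
Then Σ (y_i + y_{i+1})·c_i = -504, so ȳ = -504 / (6·(-31)) = 84/31.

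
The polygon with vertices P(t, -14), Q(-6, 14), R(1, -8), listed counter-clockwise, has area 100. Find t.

The doubled signed area Σ (x_i y_{i+1} − x_{i+1} y_i) is linear in t.
With t=0 it equals -64; the coefficient of t is 22 (from the two edges through P).
So 22·t + -64 = 2·100 = 200 ⇒ t = 12.

12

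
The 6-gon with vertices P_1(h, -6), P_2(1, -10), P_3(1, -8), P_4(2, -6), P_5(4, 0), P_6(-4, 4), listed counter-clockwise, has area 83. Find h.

-6

Write out the shoelace sum; only the two edges meeting at P_1 involve h:
2·Area = [((-4)·(-6) − h·4) + (h·(-10) − 1·(-6))] + 52
       = -14·h + 82 = 166
⇒ h = -6.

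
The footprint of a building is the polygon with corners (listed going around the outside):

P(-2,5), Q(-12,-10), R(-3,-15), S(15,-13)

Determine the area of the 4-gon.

Apply the surveyor's formula: 2A = Σ (x_i·y_{i+1} − x_{i+1}·y_i), indices taken mod 4.
Cross-terms: 80, 150, 264, 49  ⇒  Σ = 543
Area = |Σ|/2 = 271.5.

271.5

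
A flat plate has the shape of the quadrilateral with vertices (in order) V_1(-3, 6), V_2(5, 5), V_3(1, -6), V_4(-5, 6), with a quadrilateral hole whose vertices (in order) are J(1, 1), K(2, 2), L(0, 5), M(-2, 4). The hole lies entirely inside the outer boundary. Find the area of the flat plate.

Outer boundary:
Σ = (-45) + (-35) + (-24) + (-12) = -116
Area = |Σ|/2 = 58.
Hole:
Apply the shoelace formula: 2A = Σ (x_i·y_{i+1} − x_{i+1}·y_i), indices taken mod 4.
Cross-terms: 0, 10, 10, -6  ⇒  Σ = 14
Area = |Σ|/2 = 7.
Net area = 58 − 7 = 51.

51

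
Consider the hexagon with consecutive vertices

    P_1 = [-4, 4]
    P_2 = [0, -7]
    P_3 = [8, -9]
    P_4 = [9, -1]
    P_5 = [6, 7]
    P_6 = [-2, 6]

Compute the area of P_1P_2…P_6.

146

Cross-terms: 28, 56, 73, 69, 50, 16  ⇒  Σ = 292
Area = |Σ|/2 = 146.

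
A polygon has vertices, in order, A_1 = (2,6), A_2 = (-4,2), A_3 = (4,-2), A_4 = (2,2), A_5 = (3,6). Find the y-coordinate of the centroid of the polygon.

Apply the surveyor's formula. First the cross-terms c_i = x_i·y_{i+1} − x_{i+1}·y_i:
  28, 0, 12, 6, 6  ⇒  2A = 52, A = 26.
Then Σ (y_i + y_{i+1})·c_i = 344, so ȳ = 344 / (6·26) = 86/39.

86/39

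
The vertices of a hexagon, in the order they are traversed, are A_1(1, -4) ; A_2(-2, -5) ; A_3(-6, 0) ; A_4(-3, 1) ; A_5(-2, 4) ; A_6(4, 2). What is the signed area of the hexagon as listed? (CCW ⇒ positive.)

Σ = (-13) + (-30) + (-6) + (-10) + (-20) + (-18) = -97
Signed area = Σ/2 = -48.5 (negative ⇒ clockwise traversal).

-48.5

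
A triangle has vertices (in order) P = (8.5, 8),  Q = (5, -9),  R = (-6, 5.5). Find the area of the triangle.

P→Q: (8.5)(-9) − (5)(8) = -116.5
Q→R: (5)(5.5) − (-6)(-9) = -26.5
R→P: (-6)(8) − (8.5)(5.5) = -94.75
Σ = -237.75
Area = |Σ|/2 = 118.875.

118.875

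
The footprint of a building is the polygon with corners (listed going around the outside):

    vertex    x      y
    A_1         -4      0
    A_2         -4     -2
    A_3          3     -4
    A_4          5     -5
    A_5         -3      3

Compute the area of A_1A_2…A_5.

Cross-terms: 8, 22, 5, 0, 12  ⇒  Σ = 47
Area = |Σ|/2 = 23.5.

23.5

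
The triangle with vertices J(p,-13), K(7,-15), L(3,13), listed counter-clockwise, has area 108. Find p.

Write out the shoelace sum; only the two edges meeting at J involve p:
2·Area = [(3·(-13) − p·13) + (p·(-15) − 7·(-13))] + 136
       = -28·p + 188 = 216
⇒ p = -1.

-1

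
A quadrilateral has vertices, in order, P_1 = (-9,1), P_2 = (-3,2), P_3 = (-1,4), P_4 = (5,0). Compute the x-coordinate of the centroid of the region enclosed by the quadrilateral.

Apply Gauss's area formula. First the cross-terms c_i = x_i·y_{i+1} − x_{i+1}·y_i:
  -15, -10, -20, 5  ⇒  2A = -40, A = -20.
Then Σ (x_i + x_{i+1})·c_i = 120, so x̄ = 120 / (6·(-20)) = -1.

-1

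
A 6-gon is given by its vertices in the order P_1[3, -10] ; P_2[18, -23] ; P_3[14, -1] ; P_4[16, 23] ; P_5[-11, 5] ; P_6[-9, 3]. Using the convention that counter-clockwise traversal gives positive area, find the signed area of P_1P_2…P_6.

Apply the surveyor's formula: 2A = Σ (x_i·y_{i+1} − x_{i+1}·y_i), indices taken mod 6.
Σ = (111) + (304) + (338) + (333) + (12) + (81) = 1179
Signed area = Σ/2 = 589.5 (positive ⇒ counter-clockwise traversal).

589.5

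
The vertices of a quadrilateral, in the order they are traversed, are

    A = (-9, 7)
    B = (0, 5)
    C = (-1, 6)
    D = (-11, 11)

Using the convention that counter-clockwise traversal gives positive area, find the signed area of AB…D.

Apply the shoelace formula: 2A = Σ (x_i·y_{i+1} − x_{i+1}·y_i), indices taken mod 4.
Σ = (-45) + (5) + (55) + (22) = 37
Signed area = Σ/2 = 18.5 (positive ⇒ counter-clockwise traversal).

18.5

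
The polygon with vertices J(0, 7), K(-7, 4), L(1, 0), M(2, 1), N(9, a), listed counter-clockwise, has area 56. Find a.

The doubled signed area Σ (x_i y_{i+1} − x_{i+1} y_i) is linear in a.
With a=0 it equals 100; the coefficient of a is 2 (from the two edges through N).
So 2·a + 100 = 2·56 = 112 ⇒ a = 6.

6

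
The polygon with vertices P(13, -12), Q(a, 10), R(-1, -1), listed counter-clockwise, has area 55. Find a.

-5

Write out the shoelace sum; only the two edges meeting at Q involve a:
2·Area = [(13·10 − a·(-12)) + (a·(-1) − (-1)·10)] + 25
       = 11·a + 165 = 110
⇒ a = -5.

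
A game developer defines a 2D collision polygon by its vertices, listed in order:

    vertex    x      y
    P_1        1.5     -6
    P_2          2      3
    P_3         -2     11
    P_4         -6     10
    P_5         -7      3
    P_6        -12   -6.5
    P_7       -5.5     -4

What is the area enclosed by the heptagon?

137.625

Apply the shoelace formula: 2A = Σ (x_i·y_{i+1} − x_{i+1}·y_i), indices taken mod 7.
P_1→P_2: (1.5)(3) − (2)(-6) = 16.5
P_2→P_3: (2)(11) − (-2)(3) = 28
P_3→P_4: (-2)(10) − (-6)(11) = 46
P_4→P_5: (-6)(3) − (-7)(10) = 52
P_5→P_6: (-7)(-6.5) − (-12)(3) = 81.5
P_6→P_7: (-12)(-4) − (-5.5)(-6.5) = 12.25
P_7→P_1: (-5.5)(-6) − (1.5)(-4) = 39
Σ = 275.25
Area = |Σ|/2 = 137.625.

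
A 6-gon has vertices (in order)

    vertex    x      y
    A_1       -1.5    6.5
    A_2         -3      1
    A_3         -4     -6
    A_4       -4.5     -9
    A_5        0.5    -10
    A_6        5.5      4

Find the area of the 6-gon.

98.625

Apply Gauss's area formula: 2A = Σ (x_i·y_{i+1} − x_{i+1}·y_i), indices taken mod 6.
Cross-terms: 18, 22, 9, 49.5, 57, 41.75  ⇒  Σ = 197.25
Area = |Σ|/2 = 98.625.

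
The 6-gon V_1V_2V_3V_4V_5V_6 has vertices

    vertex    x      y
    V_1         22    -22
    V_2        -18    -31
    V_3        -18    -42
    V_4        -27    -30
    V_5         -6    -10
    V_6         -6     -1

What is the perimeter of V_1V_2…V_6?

|V_1V_2| = √((-40)² + (-9)²) = √1681 = 41
|V_2V_3| = √((0)² + (-11)²) = √121 = 11
|V_3V_4| = √((-9)² + (12)²) = √225 = 15
|V_4V_5| = √((21)² + (20)²) = √841 = 29
|V_5V_6| = √((0)² + (9)²) = √81 = 9
|V_6V_1| = √((28)² + (-21)²) = √1225 = 35
Perimeter = 41 + 11 + 15 + 29 + 9 + 35 = 140.

140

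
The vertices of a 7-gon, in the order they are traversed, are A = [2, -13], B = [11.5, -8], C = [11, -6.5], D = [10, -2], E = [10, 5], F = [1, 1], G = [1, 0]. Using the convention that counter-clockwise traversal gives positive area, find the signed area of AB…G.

Apply the shoelace formula: 2A = Σ (x_i·y_{i+1} − x_{i+1}·y_i), indices taken mod 7.
A→B: (2)(-8) − (11.5)(-13) = 133.5
B→C: (11.5)(-6.5) − (11)(-8) = 13.25
C→D: (11)(-2) − (10)(-6.5) = 43
D→E: (10)(5) − (10)(-2) = 70
E→F: (10)(1) − (1)(5) = 5
F→G: (1)(0) − (1)(1) = -1
G→A: (1)(-13) − (2)(0) = -13
Σ = 250.75
Signed area = Σ/2 = 125.375 (positive ⇒ counter-clockwise traversal).

125.375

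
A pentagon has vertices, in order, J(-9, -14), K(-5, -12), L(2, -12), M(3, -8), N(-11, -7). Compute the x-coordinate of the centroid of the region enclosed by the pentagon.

Apply the shoelace (surveyor's) formula. First the cross-terms c_i = x_i·y_{i+1} − x_{i+1}·y_i:
  38, 84, 20, -109, 91  ⇒  2A = 124, A = 62.
Then Σ (x_i + x_{i+1})·c_i = -1632, so x̄ = -1632 / (6·62) = -136/31.

-136/31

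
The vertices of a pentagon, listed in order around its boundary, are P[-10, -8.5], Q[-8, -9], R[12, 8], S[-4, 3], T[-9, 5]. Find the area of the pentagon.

133.75

Apply the surveyor's formula: 2A = Σ (x_i·y_{i+1} − x_{i+1}·y_i), indices taken mod 5.
Cross-terms: 22, 44, 68, 7, 126.5  ⇒  Σ = 267.5
Area = |Σ|/2 = 133.75.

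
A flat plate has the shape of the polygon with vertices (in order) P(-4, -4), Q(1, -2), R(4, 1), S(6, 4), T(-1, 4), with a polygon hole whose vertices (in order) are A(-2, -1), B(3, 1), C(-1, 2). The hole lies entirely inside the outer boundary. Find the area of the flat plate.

Outer boundary:
Apply the surveyor's formula: 2A = Σ (x_i·y_{i+1} − x_{i+1}·y_i), indices taken mod 5.
Σ = (12) + (9) + (10) + (28) + (20) = 79
Area = |Σ|/2 = 39.5.
Hole:
Apply Gauss's area formula: 2A = Σ (x_i·y_{i+1} − x_{i+1}·y_i), indices taken mod 3.
Σ = (1) + (7) + (5) = 13
Area = |Σ|/2 = 6.5.
Net area = 39.5 − 6.5 = 33.

33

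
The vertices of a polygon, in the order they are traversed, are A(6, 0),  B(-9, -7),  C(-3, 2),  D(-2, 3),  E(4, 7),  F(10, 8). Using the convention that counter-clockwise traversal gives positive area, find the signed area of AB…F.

-99

A→B: (6)(-7) − (-9)(0) = -42
B→C: (-9)(2) − (-3)(-7) = -39
C→D: (-3)(3) − (-2)(2) = -5
D→E: (-2)(7) − (4)(3) = -26
E→F: (4)(8) − (10)(7) = -38
F→A: (10)(0) − (6)(8) = -48
Σ = -198
Signed area = Σ/2 = -99 (negative ⇒ clockwise traversal).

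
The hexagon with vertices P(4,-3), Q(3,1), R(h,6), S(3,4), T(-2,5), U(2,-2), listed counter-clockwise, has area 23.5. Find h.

5

Write out the shoelace sum; only the two edges meeting at R involve h:
2·Area = [(3·6 − h·1) + (h·4 − 3·6)] + 32
       = 3·h + 32 = 47
⇒ h = 5.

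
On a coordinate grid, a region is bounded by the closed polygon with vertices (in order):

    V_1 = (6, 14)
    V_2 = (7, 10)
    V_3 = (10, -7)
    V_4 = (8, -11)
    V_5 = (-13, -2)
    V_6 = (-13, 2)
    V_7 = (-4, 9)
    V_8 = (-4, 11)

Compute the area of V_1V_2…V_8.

345.5

Σ = (-38) + (-149) + (-54) + (-159) + (-52) + (-109) + (-8) + (-122) = -691
Area = |Σ|/2 = 345.5.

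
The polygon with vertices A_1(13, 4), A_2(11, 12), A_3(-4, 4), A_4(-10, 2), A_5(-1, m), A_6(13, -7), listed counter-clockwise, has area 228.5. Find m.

-3

Write out the shoelace sum; only the two edges meeting at A_5 involve m:
2·Area = [((-10)·m − (-1)·2) + ((-1)·(-7) − 13·m)] + 379
       = -23·m + 388 = 457
⇒ m = -3.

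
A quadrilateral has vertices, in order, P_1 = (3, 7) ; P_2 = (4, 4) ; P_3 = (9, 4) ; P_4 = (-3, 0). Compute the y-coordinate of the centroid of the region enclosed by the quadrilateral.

29/9

Apply Gauss's area formula. First the cross-terms c_i = x_i·y_{i+1} − x_{i+1}·y_i:
  -16, -20, 12, -21  ⇒  2A = -45, A = -22.5.
Then Σ (y_i + y_{i+1})·c_i = -435, so ȳ = -435 / (6·(-22.5)) = 29/9.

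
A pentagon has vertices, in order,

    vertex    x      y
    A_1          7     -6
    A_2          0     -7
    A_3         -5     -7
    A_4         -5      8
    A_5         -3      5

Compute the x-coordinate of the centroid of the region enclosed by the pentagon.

Apply Gauss's area formula. First the cross-terms c_i = x_i·y_{i+1} − x_{i+1}·y_i:
  -49, -35, -75, -1, -17  ⇒  2A = -177, A = -88.5.
Then Σ (x_i + x_{i+1})·c_i = 522, so x̄ = 522 / (6·(-88.5)) = -58/59.

-58/59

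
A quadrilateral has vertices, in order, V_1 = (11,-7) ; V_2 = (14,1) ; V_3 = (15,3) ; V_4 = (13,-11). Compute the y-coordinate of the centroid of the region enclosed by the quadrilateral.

-91/19

Apply the shoelace formula. First the cross-terms c_i = x_i·y_{i+1} − x_{i+1}·y_i:
  109, 27, -204, 30  ⇒  2A = -38, A = -19.
Then Σ (y_i + y_{i+1})·c_i = 546, so ȳ = 546 / (6·(-19)) = -91/19.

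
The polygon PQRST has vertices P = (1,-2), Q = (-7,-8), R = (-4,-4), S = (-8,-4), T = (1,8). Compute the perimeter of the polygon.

44

|PQ| = √((-8)² + (-6)²) = √100 = 10
|QR| = √((3)² + (4)²) = √25 = 5
|RS| = √((-4)² + (0)²) = √16 = 4
|ST| = √((9)² + (12)²) = √225 = 15
|TP| = √((0)² + (-10)²) = √100 = 10
Perimeter = 10 + 5 + 4 + 15 + 10 = 44.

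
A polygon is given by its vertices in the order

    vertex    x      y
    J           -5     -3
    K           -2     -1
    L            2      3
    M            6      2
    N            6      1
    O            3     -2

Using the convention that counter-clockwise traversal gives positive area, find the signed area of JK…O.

-29.5

Σ = (-1) + (-4) + (-14) + (-6) + (-15) + (-19) = -59
Signed area = Σ/2 = -29.5 (negative ⇒ clockwise traversal).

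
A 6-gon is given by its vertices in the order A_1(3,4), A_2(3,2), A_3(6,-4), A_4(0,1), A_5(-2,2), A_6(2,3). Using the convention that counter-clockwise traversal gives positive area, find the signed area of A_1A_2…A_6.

-16.5

Cross-terms: -6, -24, 6, 2, -10, -1  ⇒  Σ = -33
Signed area = Σ/2 = -16.5 (negative ⇒ clockwise traversal).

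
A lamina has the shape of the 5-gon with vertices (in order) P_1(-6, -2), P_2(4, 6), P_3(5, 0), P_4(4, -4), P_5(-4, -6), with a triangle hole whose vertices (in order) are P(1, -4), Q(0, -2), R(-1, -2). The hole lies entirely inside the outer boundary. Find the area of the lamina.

Outer boundary:
Apply the surveyor's formula: 2A = Σ (x_i·y_{i+1} − x_{i+1}·y_i), indices taken mod 5.
Cross-terms: -28, -30, -20, -40, -28  ⇒  Σ = -146
Area = |Σ|/2 = 73.
Hole:
Apply the surveyor's formula: 2A = Σ (x_i·y_{i+1} − x_{i+1}·y_i), indices taken mod 3.
Cross-terms: -2, -2, 6  ⇒  Σ = 2
Area = |Σ|/2 = 1.
Net area = 73 − 1 = 72.

72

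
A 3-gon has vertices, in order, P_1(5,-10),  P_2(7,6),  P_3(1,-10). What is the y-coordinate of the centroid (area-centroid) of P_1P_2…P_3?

-14/3

Apply the surveyor's formula. First the cross-terms c_i = x_i·y_{i+1} − x_{i+1}·y_i:
  100, -76, 40  ⇒  2A = 64, A = 32.
Then Σ (y_i + y_{i+1})·c_i = -896, so ȳ = -896 / (6·32) = -14/3.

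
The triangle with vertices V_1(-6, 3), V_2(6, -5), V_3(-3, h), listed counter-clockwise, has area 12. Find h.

3

Write out the shoelace sum; only the two edges meeting at V_3 involve h:
2·Area = [(6·h − (-3)·(-5)) + ((-3)·3 − (-6)·h)] + 12
       = 12·h + -12 = 24
⇒ h = 3.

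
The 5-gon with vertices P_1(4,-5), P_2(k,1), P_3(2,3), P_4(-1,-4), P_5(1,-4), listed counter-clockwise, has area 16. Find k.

2

The doubled signed area Σ (x_i y_{i+1} − x_{i+1} y_i) is linear in k.
With k=0 it equals 16; the coefficient of k is 8 (from the two edges through P_2).
So 8·k + 16 = 2·16 = 32 ⇒ k = 2.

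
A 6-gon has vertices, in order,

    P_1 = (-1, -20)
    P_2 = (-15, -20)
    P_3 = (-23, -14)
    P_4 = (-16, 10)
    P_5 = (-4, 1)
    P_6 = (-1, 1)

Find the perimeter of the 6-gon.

|P_1P_2| = √((-14)² + (0)²) = √196 = 14
|P_2P_3| = √((-8)² + (6)²) = √100 = 10
|P_3P_4| = √((7)² + (24)²) = √625 = 25
|P_4P_5| = √((12)² + (-9)²) = √225 = 15
|P_5P_6| = √((3)² + (0)²) = √9 = 3
|P_6P_1| = √((0)² + (-21)²) = √441 = 21
Perimeter = 14 + 10 + 25 + 15 + 3 + 21 = 88.

88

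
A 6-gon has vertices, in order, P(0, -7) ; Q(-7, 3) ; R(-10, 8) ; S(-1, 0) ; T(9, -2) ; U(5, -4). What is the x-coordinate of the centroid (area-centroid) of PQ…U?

Apply the shoelace (surveyor's) formula. First the cross-terms c_i = x_i·y_{i+1} − x_{i+1}·y_i:
  -49, -26, 8, 2, -26, -35  ⇒  2A = -126, A = -63.
Then Σ (x_i + x_{i+1})·c_i = 174, so x̄ = 174 / (6·(-63)) = -29/63.

-29/63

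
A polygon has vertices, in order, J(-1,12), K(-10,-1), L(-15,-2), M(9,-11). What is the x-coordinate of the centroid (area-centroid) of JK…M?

Apply the surveyor's formula. First the cross-terms c_i = x_i·y_{i+1} − x_{i+1}·y_i:
  121, 5, 183, 97  ⇒  2A = 406, A = 203.
Then Σ (x_i + x_{i+1})·c_i = -1778, so x̄ = -1778 / (6·203) = -127/87.

-127/87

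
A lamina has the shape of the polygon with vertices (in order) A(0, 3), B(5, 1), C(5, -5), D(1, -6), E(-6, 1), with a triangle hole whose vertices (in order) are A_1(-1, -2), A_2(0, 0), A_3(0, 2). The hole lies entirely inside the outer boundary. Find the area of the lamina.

60.5

Outer boundary:
Apply the shoelace (surveyor's) formula: 2A = Σ (x_i·y_{i+1} − x_{i+1}·y_i), indices taken mod 5.
Cross-terms: -15, -30, -25, -35, -18  ⇒  Σ = -123
Area = |Σ|/2 = 61.5.
Hole:
Apply the shoelace (surveyor's) formula: 2A = Σ (x_i·y_{i+1} − x_{i+1}·y_i), indices taken mod 3.
Cross-terms: 0, 0, 2  ⇒  Σ = 2
Area = |Σ|/2 = 1.
Net area = 61.5 − 1 = 60.5.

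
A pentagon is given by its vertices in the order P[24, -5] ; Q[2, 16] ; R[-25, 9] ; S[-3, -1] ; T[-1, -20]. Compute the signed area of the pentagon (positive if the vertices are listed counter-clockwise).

704

Apply the shoelace (surveyor's) formula: 2A = Σ (x_i·y_{i+1} − x_{i+1}·y_i), indices taken mod 5.
Σ = (394) + (418) + (52) + (59) + (485) = 1408
Signed area = Σ/2 = 704 (positive ⇒ counter-clockwise traversal).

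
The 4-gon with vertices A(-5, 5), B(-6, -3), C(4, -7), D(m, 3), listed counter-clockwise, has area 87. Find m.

The doubled signed area Σ (x_i y_{i+1} − x_{i+1} y_i) is linear in m.
With m=0 it equals 126; the coefficient of m is 12 (from the two edges through D).
So 12·m + 126 = 2·87 = 174 ⇒ m = 4.

4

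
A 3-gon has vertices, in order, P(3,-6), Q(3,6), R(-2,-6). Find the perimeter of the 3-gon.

30

|PQ| = √((0)² + (12)²) = √144 = 12
|QR| = √((-5)² + (-12)²) = √169 = 13
|RP| = √((5)² + (0)²) = √25 = 5
Perimeter = 12 + 13 + 5 = 30.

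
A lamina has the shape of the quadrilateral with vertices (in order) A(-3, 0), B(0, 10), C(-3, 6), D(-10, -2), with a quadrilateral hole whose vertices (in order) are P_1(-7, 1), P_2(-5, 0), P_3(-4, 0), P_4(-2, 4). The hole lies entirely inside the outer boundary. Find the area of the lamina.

Outer boundary:
Σ = (-30) + (30) + (66) + (-6) = 60
Area = |Σ|/2 = 30.
Hole:
Apply Gauss's area formula: 2A = Σ (x_i·y_{i+1} − x_{i+1}·y_i), indices taken mod 4.
Cross-terms: 5, 0, -16, 26  ⇒  Σ = 15
Area = |Σ|/2 = 7.5.
Net area = 30 − 7.5 = 22.5.

22.5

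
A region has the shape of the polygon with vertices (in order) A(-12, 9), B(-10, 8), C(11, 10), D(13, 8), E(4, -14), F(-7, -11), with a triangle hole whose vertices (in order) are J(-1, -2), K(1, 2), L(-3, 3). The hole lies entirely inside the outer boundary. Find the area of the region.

Outer boundary:
Σ = (-6) + (-188) + (-42) + (-214) + (-142) + (-195) = -787
Area = |Σ|/2 = 393.5.
Hole:
Apply the surveyor's formula: 2A = Σ (x_i·y_{i+1} − x_{i+1}·y_i), indices taken mod 3.
Σ = (0) + (9) + (9) = 18
Area = |Σ|/2 = 9.
Net area = 393.5 − 9 = 384.5.

384.5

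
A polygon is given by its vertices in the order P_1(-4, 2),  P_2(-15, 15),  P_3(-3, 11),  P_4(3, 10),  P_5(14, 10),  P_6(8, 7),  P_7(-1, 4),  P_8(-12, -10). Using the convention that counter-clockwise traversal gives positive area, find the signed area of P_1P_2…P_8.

-136

Σ = (-30) + (-120) + (-63) + (-110) + (18) + (39) + (58) + (-64) = -272
Signed area = Σ/2 = -136 (negative ⇒ clockwise traversal).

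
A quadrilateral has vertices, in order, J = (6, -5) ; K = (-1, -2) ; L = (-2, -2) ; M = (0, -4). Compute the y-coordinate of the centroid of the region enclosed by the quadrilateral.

-137/39

Apply the surveyor's formula. First the cross-terms c_i = x_i·y_{i+1} − x_{i+1}·y_i:
  -17, -2, 8, 24  ⇒  2A = 13, A = 6.5.
Then Σ (y_i + y_{i+1})·c_i = -137, so ȳ = -137 / (6·6.5) = -137/39.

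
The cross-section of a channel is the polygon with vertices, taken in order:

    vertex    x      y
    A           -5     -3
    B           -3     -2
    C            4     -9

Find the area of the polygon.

10.5

A→B: (-5)(-2) − (-3)(-3) = 1
B→C: (-3)(-9) − (4)(-2) = 35
C→A: (4)(-3) − (-5)(-9) = -57
Σ = -21
Area = |Σ|/2 = 10.5.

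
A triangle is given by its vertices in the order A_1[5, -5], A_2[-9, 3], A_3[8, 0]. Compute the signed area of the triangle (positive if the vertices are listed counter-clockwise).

-47

Apply the surveyor's formula: 2A = Σ (x_i·y_{i+1} − x_{i+1}·y_i), indices taken mod 3.
Σ = (-30) + (-24) + (-40) = -94
Signed area = Σ/2 = -47 (negative ⇒ clockwise traversal).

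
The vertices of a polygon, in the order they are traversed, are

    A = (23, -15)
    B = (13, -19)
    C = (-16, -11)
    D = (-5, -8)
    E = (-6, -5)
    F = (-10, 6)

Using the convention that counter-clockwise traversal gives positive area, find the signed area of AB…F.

-356.5

Apply the shoelace formula: 2A = Σ (x_i·y_{i+1} − x_{i+1}·y_i), indices taken mod 6.
Cross-terms: -242, -447, 73, -23, -86, 12  ⇒  Σ = -713
Signed area = Σ/2 = -356.5 (negative ⇒ clockwise traversal).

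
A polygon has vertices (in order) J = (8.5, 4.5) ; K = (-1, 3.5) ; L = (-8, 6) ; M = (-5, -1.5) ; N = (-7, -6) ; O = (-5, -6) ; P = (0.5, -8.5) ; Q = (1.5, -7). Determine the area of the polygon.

Apply the shoelace formula: 2A = Σ (x_i·y_{i+1} − x_{i+1}·y_i), indices taken mod 8.
Cross-terms: 34.25, 22, 42, 19.5, 12, 45.5, 9.25, 66.25  ⇒  Σ = 250.75
Area = |Σ|/2 = 125.375.

125.375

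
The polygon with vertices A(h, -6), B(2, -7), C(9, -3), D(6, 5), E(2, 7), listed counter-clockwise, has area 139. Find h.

-9

The doubled signed area Σ (x_i y_{i+1} − x_{i+1} y_i) is linear in h.
With h=0 it equals 152; the coefficient of h is -14 (from the two edges through A).
So -14·h + 152 = 2·139 = 278 ⇒ h = -9.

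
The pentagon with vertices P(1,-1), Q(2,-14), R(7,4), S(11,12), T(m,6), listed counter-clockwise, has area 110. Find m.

-2

Write out the shoelace sum; only the two edges meeting at T involve m:
2·Area = [(11·6 − m·12) + (m·(-1) − 1·6)] + 134
       = -13·m + 194 = 220
⇒ m = -2.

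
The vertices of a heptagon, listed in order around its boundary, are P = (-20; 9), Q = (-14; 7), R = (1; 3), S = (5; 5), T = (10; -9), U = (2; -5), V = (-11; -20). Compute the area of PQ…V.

Apply the shoelace (surveyor's) formula: 2A = Σ (x_i·y_{i+1} − x_{i+1}·y_i), indices taken mod 7.
Cross-terms: -14, -49, -10, -95, -32, -95, -499  ⇒  Σ = -794
Area = |Σ|/2 = 397.

397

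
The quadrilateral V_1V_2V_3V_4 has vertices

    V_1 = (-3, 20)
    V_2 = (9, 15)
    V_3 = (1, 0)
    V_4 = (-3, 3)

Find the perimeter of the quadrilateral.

52

|V_1V_2| = √((12)² + (-5)²) = √169 = 13
|V_2V_3| = √((-8)² + (-15)²) = √289 = 17
|V_3V_4| = √((-4)² + (3)²) = √25 = 5
|V_4V_1| = √((0)² + (17)²) = √289 = 17
Perimeter = 13 + 17 + 5 + 17 = 52.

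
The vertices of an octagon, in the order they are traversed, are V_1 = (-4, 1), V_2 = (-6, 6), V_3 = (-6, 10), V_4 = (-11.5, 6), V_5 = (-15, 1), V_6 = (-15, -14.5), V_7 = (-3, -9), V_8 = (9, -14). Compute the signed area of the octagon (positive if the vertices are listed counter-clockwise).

Apply Gauss's area formula: 2A = Σ (x_i·y_{i+1} − x_{i+1}·y_i), indices taken mod 8.
Σ = (-18) + (-24) + (79) + (78.5) + (232.5) + (91.5) + (123) + (-47) = 515.5
Signed area = Σ/2 = 257.75 (positive ⇒ counter-clockwise traversal).

257.75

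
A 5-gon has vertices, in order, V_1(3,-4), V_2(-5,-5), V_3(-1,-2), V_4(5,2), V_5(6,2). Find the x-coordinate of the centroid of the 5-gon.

110/81

Apply the shoelace (surveyor's) formula. First the cross-terms c_i = x_i·y_{i+1} − x_{i+1}·y_i:
  -35, 5, 8, -2, -30  ⇒  2A = -54, A = -27.
Then Σ (x_i + x_{i+1})·c_i = -220, so x̄ = -220 / (6·(-27)) = 110/81.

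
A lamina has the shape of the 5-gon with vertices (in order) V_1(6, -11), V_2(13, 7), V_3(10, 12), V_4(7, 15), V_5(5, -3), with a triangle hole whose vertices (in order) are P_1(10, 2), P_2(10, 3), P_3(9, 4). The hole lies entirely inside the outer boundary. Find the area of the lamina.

101.5

Outer boundary:
Apply Gauss's area formula: 2A = Σ (x_i·y_{i+1} − x_{i+1}·y_i), indices taken mod 5.
Cross-terms: 185, 86, 66, -96, -37  ⇒  Σ = 204
Area = |Σ|/2 = 102.
Hole:
Cross-terms: 10, 13, -22  ⇒  Σ = 1
Area = |Σ|/2 = 0.5.
Net area = 102 − 0.5 = 101.5.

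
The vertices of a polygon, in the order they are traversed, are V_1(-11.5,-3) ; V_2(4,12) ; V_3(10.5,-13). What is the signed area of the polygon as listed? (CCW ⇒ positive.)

Apply the surveyor's formula: 2A = Σ (x_i·y_{i+1} − x_{i+1}·y_i), indices taken mod 3.
Cross-terms: -126, -178, -181  ⇒  Σ = -485
Signed area = Σ/2 = -242.5 (negative ⇒ clockwise traversal).

-242.5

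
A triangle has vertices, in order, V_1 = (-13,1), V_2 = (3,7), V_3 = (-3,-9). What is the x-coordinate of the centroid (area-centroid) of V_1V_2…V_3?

Apply the surveyor's formula. First the cross-terms c_i = x_i·y_{i+1} − x_{i+1}·y_i:
  -94, -6, -120  ⇒  2A = -220, A = -110.
Then Σ (x_i + x_{i+1})·c_i = 2860, so x̄ = 2860 / (6·(-110)) = -13/3.

-13/3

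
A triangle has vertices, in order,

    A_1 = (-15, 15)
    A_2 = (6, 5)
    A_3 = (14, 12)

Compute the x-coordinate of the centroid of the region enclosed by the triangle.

5/3

Apply Gauss's area formula. First the cross-terms c_i = x_i·y_{i+1} − x_{i+1}·y_i:
  -165, 2, 390  ⇒  2A = 227, A = 113.5.
Then Σ (x_i + x_{i+1})·c_i = 1135, so x̄ = 1135 / (6·113.5) = 5/3.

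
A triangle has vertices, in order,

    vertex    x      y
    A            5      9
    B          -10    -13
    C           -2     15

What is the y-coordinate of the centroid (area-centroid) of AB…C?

Apply the shoelace (surveyor's) formula. First the cross-terms c_i = x_i·y_{i+1} − x_{i+1}·y_i:
  25, -176, -93  ⇒  2A = -244, A = -122.
Then Σ (y_i + y_{i+1})·c_i = -2684, so ȳ = -2684 / (6·(-122)) = 11/3.

11/3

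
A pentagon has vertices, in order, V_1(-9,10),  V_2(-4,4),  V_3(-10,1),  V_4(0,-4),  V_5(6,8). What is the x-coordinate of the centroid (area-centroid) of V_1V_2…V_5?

-302/177

Apply the shoelace formula. First the cross-terms c_i = x_i·y_{i+1} − x_{i+1}·y_i:
  4, 36, 40, 24, 132  ⇒  2A = 236, A = 118.
Then Σ (x_i + x_{i+1})·c_i = -1208, so x̄ = -1208 / (6·118) = -302/177.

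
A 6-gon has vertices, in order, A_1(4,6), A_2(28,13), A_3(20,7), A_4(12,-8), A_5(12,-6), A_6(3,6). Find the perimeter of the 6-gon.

70

|A_1A_2| = √((24)² + (7)²) = √625 = 25
|A_2A_3| = √((-8)² + (-6)²) = √100 = 10
|A_3A_4| = √((-8)² + (-15)²) = √289 = 17
|A_4A_5| = √((0)² + (2)²) = √4 = 2
|A_5A_6| = √((-9)² + (12)²) = √225 = 15
|A_6A_1| = √((1)² + (0)²) = √1 = 1
Perimeter = 25 + 10 + 17 + 2 + 15 + 1 = 70.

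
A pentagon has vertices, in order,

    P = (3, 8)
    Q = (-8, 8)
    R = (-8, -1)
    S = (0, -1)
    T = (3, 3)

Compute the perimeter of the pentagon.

38

|PQ| = √((-11)² + (0)²) = √121 = 11
|QR| = √((0)² + (-9)²) = √81 = 9
|RS| = √((8)² + (0)²) = √64 = 8
|ST| = √((3)² + (4)²) = √25 = 5
|TP| = √((0)² + (5)²) = √25 = 5
Perimeter = 11 + 9 + 8 + 5 + 5 = 38.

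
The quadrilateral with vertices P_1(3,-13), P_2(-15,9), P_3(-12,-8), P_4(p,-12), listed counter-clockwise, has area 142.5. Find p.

-9

Write out the shoelace sum; only the two edges meeting at P_4 involve p:
2·Area = [((-12)·(-12) − p·(-8)) + (p·(-13) − 3·(-12))] + 60
       = -5·p + 240 = 285
⇒ p = -9.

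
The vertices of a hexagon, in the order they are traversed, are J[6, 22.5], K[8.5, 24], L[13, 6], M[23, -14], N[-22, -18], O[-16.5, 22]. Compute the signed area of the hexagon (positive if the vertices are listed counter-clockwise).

Apply the shoelace (surveyor's) formula: 2A = Σ (x_i·y_{i+1} − x_{i+1}·y_i), indices taken mod 6.
Σ = (-47.25) + (-261) + (-320) + (-722) + (-781) + (-503.25) = -2634.5
Signed area = Σ/2 = -1317.25 (negative ⇒ clockwise traversal).

-1317.25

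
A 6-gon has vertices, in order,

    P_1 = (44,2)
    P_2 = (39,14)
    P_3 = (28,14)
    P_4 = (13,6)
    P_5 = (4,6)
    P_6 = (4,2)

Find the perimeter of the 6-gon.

|P_1P_2| = √((-5)² + (12)²) = √169 = 13
|P_2P_3| = √((-11)² + (0)²) = √121 = 11
|P_3P_4| = √((-15)² + (-8)²) = √289 = 17
|P_4P_5| = √((-9)² + (0)²) = √81 = 9
|P_5P_6| = √((0)² + (-4)²) = √16 = 4
|P_6P_1| = √((40)² + (0)²) = √1600 = 40
Perimeter = 13 + 11 + 17 + 9 + 4 + 40 = 94.

94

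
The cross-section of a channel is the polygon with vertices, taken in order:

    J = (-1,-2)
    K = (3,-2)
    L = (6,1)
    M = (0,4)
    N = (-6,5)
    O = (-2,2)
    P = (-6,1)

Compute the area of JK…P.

46

Apply the shoelace (surveyor's) formula: 2A = Σ (x_i·y_{i+1} − x_{i+1}·y_i), indices taken mod 7.
Σ = (8) + (15) + (24) + (24) + (-2) + (10) + (13) = 92
Area = |Σ|/2 = 46.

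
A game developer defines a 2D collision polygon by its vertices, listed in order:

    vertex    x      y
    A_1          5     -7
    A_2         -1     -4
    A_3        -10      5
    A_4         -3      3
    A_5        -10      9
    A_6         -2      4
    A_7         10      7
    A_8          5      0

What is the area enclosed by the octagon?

115

Σ = (-27) + (-45) + (-15) + (3) + (-22) + (-54) + (-35) + (-35) = -230
Area = |Σ|/2 = 115.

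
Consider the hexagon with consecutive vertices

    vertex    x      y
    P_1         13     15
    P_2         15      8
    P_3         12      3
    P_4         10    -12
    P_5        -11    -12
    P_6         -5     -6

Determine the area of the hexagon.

294.5

Apply the surveyor's formula: 2A = Σ (x_i·y_{i+1} − x_{i+1}·y_i), indices taken mod 6.
Σ = (-121) + (-51) + (-174) + (-252) + (6) + (3) = -589
Area = |Σ|/2 = 294.5.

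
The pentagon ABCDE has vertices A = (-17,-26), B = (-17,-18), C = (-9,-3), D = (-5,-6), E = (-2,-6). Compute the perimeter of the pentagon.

|AB| = √((0)² + (8)²) = √64 = 8
|BC| = √((8)² + (15)²) = √289 = 17
|CD| = √((4)² + (-3)²) = √25 = 5
|DE| = √((3)² + (0)²) = √9 = 3
|EA| = √((-15)² + (-20)²) = √625 = 25
Perimeter = 8 + 17 + 5 + 3 + 25 = 58.

58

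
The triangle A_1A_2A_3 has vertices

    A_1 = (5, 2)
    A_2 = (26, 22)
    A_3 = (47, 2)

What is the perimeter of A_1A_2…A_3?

100

|A_1A_2| = √((21)² + (20)²) = √841 = 29
|A_2A_3| = √((21)² + (-20)²) = √841 = 29
|A_3A_1| = √((-42)² + (0)²) = √1764 = 42
Perimeter = 29 + 29 + 42 = 100.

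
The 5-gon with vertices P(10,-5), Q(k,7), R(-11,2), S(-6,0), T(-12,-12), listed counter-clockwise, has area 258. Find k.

15

The doubled signed area Σ (x_i y_{i+1} − x_{i+1} y_i) is linear in k.
With k=0 it equals 411; the coefficient of k is 7 (from the two edges through Q).
So 7·k + 411 = 2·258 = 516 ⇒ k = 15.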